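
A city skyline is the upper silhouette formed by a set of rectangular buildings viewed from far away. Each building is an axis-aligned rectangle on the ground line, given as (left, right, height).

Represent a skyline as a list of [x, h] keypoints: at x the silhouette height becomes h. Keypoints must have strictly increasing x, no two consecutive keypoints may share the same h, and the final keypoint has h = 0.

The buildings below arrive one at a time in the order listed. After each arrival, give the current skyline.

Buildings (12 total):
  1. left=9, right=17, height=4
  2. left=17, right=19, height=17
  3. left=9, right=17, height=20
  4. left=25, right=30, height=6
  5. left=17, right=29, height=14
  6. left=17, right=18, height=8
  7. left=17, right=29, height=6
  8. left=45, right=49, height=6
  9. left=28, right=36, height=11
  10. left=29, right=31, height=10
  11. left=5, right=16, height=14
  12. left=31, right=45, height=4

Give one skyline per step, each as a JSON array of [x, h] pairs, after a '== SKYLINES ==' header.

== SKYLINES ==
[[9,4],[17,0]]
[[9,4],[17,17],[19,0]]
[[9,20],[17,17],[19,0]]
[[9,20],[17,17],[19,0],[25,6],[30,0]]
[[9,20],[17,17],[19,14],[29,6],[30,0]]
[[9,20],[17,17],[19,14],[29,6],[30,0]]
[[9,20],[17,17],[19,14],[29,6],[30,0]]
[[9,20],[17,17],[19,14],[29,6],[30,0],[45,6],[49,0]]
[[9,20],[17,17],[19,14],[29,11],[36,0],[45,6],[49,0]]
[[9,20],[17,17],[19,14],[29,11],[36,0],[45,6],[49,0]]
[[5,14],[9,20],[17,17],[19,14],[29,11],[36,0],[45,6],[49,0]]
[[5,14],[9,20],[17,17],[19,14],[29,11],[36,4],[45,6],[49,0]]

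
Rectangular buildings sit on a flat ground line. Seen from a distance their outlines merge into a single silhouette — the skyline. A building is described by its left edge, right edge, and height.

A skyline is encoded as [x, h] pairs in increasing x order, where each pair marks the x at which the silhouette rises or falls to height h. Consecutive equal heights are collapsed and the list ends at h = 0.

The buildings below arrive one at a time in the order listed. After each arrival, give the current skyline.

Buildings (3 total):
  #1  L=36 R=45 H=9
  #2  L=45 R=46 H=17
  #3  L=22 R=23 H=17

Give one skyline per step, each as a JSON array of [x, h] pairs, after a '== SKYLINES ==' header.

== SKYLINES ==
[[36,9],[45,0]]
[[36,9],[45,17],[46,0]]
[[22,17],[23,0],[36,9],[45,17],[46,0]]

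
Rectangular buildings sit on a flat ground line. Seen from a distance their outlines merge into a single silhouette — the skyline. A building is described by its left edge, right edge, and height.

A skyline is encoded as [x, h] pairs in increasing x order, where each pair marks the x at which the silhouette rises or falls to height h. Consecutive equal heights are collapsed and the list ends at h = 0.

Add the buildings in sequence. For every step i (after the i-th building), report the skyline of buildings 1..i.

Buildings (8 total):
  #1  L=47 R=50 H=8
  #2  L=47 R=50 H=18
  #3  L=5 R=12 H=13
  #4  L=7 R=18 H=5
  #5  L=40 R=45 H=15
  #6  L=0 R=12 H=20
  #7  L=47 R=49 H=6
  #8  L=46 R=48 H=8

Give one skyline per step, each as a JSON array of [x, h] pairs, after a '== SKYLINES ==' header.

== SKYLINES ==
[[47,8],[50,0]]
[[47,18],[50,0]]
[[5,13],[12,0],[47,18],[50,0]]
[[5,13],[12,5],[18,0],[47,18],[50,0]]
[[5,13],[12,5],[18,0],[40,15],[45,0],[47,18],[50,0]]
[[0,20],[12,5],[18,0],[40,15],[45,0],[47,18],[50,0]]
[[0,20],[12,5],[18,0],[40,15],[45,0],[47,18],[50,0]]
[[0,20],[12,5],[18,0],[40,15],[45,0],[46,8],[47,18],[50,0]]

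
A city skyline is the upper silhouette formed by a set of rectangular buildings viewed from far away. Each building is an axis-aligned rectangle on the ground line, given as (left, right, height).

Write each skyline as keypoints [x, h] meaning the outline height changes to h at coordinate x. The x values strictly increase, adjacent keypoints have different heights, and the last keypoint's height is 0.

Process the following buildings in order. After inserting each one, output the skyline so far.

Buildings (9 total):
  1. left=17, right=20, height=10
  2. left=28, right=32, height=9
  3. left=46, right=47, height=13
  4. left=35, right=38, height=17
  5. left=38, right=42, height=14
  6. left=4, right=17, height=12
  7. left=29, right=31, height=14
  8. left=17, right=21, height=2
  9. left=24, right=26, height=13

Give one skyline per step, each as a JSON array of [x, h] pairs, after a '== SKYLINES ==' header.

== SKYLINES ==
[[17,10],[20,0]]
[[17,10],[20,0],[28,9],[32,0]]
[[17,10],[20,0],[28,9],[32,0],[46,13],[47,0]]
[[17,10],[20,0],[28,9],[32,0],[35,17],[38,0],[46,13],[47,0]]
[[17,10],[20,0],[28,9],[32,0],[35,17],[38,14],[42,0],[46,13],[47,0]]
[[4,12],[17,10],[20,0],[28,9],[32,0],[35,17],[38,14],[42,0],[46,13],[47,0]]
[[4,12],[17,10],[20,0],[28,9],[29,14],[31,9],[32,0],[35,17],[38,14],[42,0],[46,13],[47,0]]
[[4,12],[17,10],[20,2],[21,0],[28,9],[29,14],[31,9],[32,0],[35,17],[38,14],[42,0],[46,13],[47,0]]
[[4,12],[17,10],[20,2],[21,0],[24,13],[26,0],[28,9],[29,14],[31,9],[32,0],[35,17],[38,14],[42,0],[46,13],[47,0]]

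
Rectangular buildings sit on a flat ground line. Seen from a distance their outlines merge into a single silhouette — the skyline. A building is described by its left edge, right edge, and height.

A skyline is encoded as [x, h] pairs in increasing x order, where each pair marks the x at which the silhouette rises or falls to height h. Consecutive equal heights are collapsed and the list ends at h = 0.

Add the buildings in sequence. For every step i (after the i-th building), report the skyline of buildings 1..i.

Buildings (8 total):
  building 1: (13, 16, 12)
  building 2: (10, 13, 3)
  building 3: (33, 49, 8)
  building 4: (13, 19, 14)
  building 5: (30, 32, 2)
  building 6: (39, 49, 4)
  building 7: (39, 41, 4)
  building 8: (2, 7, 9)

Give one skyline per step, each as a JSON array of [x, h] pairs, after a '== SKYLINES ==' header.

== SKYLINES ==
[[13,12],[16,0]]
[[10,3],[13,12],[16,0]]
[[10,3],[13,12],[16,0],[33,8],[49,0]]
[[10,3],[13,14],[19,0],[33,8],[49,0]]
[[10,3],[13,14],[19,0],[30,2],[32,0],[33,8],[49,0]]
[[10,3],[13,14],[19,0],[30,2],[32,0],[33,8],[49,0]]
[[10,3],[13,14],[19,0],[30,2],[32,0],[33,8],[49,0]]
[[2,9],[7,0],[10,3],[13,14],[19,0],[30,2],[32,0],[33,8],[49,0]]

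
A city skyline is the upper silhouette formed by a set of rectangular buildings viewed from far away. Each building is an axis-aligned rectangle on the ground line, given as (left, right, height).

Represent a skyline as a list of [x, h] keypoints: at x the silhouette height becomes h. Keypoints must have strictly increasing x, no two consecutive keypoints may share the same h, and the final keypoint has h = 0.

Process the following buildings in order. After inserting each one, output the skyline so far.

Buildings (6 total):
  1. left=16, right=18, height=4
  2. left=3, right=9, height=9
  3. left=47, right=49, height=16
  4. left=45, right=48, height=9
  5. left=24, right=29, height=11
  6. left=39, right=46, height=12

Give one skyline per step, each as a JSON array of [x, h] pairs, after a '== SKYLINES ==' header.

== SKYLINES ==
[[16,4],[18,0]]
[[3,9],[9,0],[16,4],[18,0]]
[[3,9],[9,0],[16,4],[18,0],[47,16],[49,0]]
[[3,9],[9,0],[16,4],[18,0],[45,9],[47,16],[49,0]]
[[3,9],[9,0],[16,4],[18,0],[24,11],[29,0],[45,9],[47,16],[49,0]]
[[3,9],[9,0],[16,4],[18,0],[24,11],[29,0],[39,12],[46,9],[47,16],[49,0]]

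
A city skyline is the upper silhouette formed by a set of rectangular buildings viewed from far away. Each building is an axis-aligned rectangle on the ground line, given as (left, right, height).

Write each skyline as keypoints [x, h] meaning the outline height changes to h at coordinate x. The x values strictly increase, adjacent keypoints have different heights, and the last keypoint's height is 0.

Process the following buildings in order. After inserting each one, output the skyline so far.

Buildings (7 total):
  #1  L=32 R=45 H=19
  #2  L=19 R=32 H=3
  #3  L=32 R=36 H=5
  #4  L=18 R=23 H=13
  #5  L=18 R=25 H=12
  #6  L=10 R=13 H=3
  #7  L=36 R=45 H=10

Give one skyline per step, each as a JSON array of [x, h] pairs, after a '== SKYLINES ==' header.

== SKYLINES ==
[[32,19],[45,0]]
[[19,3],[32,19],[45,0]]
[[19,3],[32,19],[45,0]]
[[18,13],[23,3],[32,19],[45,0]]
[[18,13],[23,12],[25,3],[32,19],[45,0]]
[[10,3],[13,0],[18,13],[23,12],[25,3],[32,19],[45,0]]
[[10,3],[13,0],[18,13],[23,12],[25,3],[32,19],[45,0]]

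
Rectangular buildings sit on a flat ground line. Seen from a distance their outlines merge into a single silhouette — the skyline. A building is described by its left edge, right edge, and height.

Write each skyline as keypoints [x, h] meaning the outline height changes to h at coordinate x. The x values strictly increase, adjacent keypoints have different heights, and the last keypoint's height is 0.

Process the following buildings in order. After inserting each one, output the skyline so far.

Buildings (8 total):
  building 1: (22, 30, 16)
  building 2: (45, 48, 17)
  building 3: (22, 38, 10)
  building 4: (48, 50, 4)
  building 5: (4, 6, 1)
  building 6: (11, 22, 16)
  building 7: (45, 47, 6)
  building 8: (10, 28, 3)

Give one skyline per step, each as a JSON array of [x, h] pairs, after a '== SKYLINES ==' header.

== SKYLINES ==
[[22,16],[30,0]]
[[22,16],[30,0],[45,17],[48,0]]
[[22,16],[30,10],[38,0],[45,17],[48,0]]
[[22,16],[30,10],[38,0],[45,17],[48,4],[50,0]]
[[4,1],[6,0],[22,16],[30,10],[38,0],[45,17],[48,4],[50,0]]
[[4,1],[6,0],[11,16],[30,10],[38,0],[45,17],[48,4],[50,0]]
[[4,1],[6,0],[11,16],[30,10],[38,0],[45,17],[48,4],[50,0]]
[[4,1],[6,0],[10,3],[11,16],[30,10],[38,0],[45,17],[48,4],[50,0]]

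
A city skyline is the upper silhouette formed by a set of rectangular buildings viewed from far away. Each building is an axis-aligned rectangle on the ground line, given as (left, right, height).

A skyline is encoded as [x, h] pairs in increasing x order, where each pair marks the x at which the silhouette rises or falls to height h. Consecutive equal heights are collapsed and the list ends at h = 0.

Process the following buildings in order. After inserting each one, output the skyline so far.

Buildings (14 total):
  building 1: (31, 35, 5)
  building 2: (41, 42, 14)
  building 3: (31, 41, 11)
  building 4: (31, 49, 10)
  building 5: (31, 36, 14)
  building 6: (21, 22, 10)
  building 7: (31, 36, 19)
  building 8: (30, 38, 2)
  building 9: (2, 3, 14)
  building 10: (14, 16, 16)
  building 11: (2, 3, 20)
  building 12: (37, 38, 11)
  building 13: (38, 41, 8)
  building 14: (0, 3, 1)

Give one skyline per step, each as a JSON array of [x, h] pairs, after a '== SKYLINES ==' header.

== SKYLINES ==
[[31,5],[35,0]]
[[31,5],[35,0],[41,14],[42,0]]
[[31,11],[41,14],[42,0]]
[[31,11],[41,14],[42,10],[49,0]]
[[31,14],[36,11],[41,14],[42,10],[49,0]]
[[21,10],[22,0],[31,14],[36,11],[41,14],[42,10],[49,0]]
[[21,10],[22,0],[31,19],[36,11],[41,14],[42,10],[49,0]]
[[21,10],[22,0],[30,2],[31,19],[36,11],[41,14],[42,10],[49,0]]
[[2,14],[3,0],[21,10],[22,0],[30,2],[31,19],[36,11],[41,14],[42,10],[49,0]]
[[2,14],[3,0],[14,16],[16,0],[21,10],[22,0],[30,2],[31,19],[36,11],[41,14],[42,10],[49,0]]
[[2,20],[3,0],[14,16],[16,0],[21,10],[22,0],[30,2],[31,19],[36,11],[41,14],[42,10],[49,0]]
[[2,20],[3,0],[14,16],[16,0],[21,10],[22,0],[30,2],[31,19],[36,11],[41,14],[42,10],[49,0]]
[[2,20],[3,0],[14,16],[16,0],[21,10],[22,0],[30,2],[31,19],[36,11],[41,14],[42,10],[49,0]]
[[0,1],[2,20],[3,0],[14,16],[16,0],[21,10],[22,0],[30,2],[31,19],[36,11],[41,14],[42,10],[49,0]]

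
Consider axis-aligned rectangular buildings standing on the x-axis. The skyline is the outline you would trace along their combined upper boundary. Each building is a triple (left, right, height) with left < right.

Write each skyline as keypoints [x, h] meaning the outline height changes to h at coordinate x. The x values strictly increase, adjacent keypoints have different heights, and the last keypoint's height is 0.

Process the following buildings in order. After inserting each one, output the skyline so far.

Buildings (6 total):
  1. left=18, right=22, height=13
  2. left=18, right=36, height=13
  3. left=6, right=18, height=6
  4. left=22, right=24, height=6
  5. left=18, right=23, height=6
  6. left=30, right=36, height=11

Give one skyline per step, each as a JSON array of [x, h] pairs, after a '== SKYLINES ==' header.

== SKYLINES ==
[[18,13],[22,0]]
[[18,13],[36,0]]
[[6,6],[18,13],[36,0]]
[[6,6],[18,13],[36,0]]
[[6,6],[18,13],[36,0]]
[[6,6],[18,13],[36,0]]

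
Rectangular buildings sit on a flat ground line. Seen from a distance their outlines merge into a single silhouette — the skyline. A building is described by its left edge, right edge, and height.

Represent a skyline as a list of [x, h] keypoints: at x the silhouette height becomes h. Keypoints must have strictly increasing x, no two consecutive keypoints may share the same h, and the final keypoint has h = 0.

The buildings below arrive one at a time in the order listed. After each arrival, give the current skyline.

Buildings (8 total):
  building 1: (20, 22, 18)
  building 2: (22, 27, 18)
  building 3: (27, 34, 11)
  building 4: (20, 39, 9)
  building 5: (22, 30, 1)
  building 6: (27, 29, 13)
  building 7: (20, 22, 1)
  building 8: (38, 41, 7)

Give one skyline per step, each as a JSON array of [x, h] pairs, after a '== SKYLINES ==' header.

== SKYLINES ==
[[20,18],[22,0]]
[[20,18],[27,0]]
[[20,18],[27,11],[34,0]]
[[20,18],[27,11],[34,9],[39,0]]
[[20,18],[27,11],[34,9],[39,0]]
[[20,18],[27,13],[29,11],[34,9],[39,0]]
[[20,18],[27,13],[29,11],[34,9],[39,0]]
[[20,18],[27,13],[29,11],[34,9],[39,7],[41,0]]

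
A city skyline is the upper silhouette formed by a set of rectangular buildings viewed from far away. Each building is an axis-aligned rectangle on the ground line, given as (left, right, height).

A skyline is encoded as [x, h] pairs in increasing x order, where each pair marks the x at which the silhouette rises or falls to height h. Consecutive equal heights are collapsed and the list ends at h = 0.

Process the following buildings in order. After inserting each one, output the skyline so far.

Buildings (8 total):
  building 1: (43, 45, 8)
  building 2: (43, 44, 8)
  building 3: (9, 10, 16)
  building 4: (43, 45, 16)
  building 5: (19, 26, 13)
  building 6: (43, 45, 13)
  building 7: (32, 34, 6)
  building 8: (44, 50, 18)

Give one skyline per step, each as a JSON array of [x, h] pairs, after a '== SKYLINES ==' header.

== SKYLINES ==
[[43,8],[45,0]]
[[43,8],[45,0]]
[[9,16],[10,0],[43,8],[45,0]]
[[9,16],[10,0],[43,16],[45,0]]
[[9,16],[10,0],[19,13],[26,0],[43,16],[45,0]]
[[9,16],[10,0],[19,13],[26,0],[43,16],[45,0]]
[[9,16],[10,0],[19,13],[26,0],[32,6],[34,0],[43,16],[45,0]]
[[9,16],[10,0],[19,13],[26,0],[32,6],[34,0],[43,16],[44,18],[50,0]]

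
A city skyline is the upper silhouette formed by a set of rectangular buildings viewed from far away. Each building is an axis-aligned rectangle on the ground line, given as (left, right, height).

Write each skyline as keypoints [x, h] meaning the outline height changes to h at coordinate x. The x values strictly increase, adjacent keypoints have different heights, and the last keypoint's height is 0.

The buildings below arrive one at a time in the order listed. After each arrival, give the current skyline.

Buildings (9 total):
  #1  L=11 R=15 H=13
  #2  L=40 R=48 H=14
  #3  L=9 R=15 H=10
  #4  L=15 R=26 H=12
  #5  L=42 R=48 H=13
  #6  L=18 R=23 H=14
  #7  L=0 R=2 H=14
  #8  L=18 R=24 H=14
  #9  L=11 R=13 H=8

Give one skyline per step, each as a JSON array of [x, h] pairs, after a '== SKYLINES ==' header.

== SKYLINES ==
[[11,13],[15,0]]
[[11,13],[15,0],[40,14],[48,0]]
[[9,10],[11,13],[15,0],[40,14],[48,0]]
[[9,10],[11,13],[15,12],[26,0],[40,14],[48,0]]
[[9,10],[11,13],[15,12],[26,0],[40,14],[48,0]]
[[9,10],[11,13],[15,12],[18,14],[23,12],[26,0],[40,14],[48,0]]
[[0,14],[2,0],[9,10],[11,13],[15,12],[18,14],[23,12],[26,0],[40,14],[48,0]]
[[0,14],[2,0],[9,10],[11,13],[15,12],[18,14],[24,12],[26,0],[40,14],[48,0]]
[[0,14],[2,0],[9,10],[11,13],[15,12],[18,14],[24,12],[26,0],[40,14],[48,0]]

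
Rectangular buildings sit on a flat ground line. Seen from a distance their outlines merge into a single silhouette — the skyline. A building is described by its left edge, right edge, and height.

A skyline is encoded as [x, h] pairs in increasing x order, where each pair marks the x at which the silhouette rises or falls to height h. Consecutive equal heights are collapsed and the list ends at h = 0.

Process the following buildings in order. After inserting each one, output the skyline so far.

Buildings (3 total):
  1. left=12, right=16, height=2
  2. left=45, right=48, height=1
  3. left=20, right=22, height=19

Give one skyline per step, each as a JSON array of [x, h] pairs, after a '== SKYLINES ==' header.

== SKYLINES ==
[[12,2],[16,0]]
[[12,2],[16,0],[45,1],[48,0]]
[[12,2],[16,0],[20,19],[22,0],[45,1],[48,0]]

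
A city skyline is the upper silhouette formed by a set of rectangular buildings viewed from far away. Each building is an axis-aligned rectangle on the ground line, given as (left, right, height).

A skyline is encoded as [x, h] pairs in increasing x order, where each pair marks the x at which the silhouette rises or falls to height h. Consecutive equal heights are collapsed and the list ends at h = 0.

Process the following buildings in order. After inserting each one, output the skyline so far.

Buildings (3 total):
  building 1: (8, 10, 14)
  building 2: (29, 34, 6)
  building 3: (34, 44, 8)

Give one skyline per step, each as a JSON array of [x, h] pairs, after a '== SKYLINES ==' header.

== SKYLINES ==
[[8,14],[10,0]]
[[8,14],[10,0],[29,6],[34,0]]
[[8,14],[10,0],[29,6],[34,8],[44,0]]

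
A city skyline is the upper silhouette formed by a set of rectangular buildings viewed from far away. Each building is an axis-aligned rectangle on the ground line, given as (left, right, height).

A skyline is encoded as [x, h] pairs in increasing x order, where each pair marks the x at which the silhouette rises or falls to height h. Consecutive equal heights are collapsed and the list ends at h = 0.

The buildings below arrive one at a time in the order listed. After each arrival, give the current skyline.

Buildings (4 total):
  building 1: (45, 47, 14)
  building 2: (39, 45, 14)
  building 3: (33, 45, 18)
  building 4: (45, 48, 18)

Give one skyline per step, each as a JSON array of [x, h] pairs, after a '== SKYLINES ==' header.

== SKYLINES ==
[[45,14],[47,0]]
[[39,14],[47,0]]
[[33,18],[45,14],[47,0]]
[[33,18],[48,0]]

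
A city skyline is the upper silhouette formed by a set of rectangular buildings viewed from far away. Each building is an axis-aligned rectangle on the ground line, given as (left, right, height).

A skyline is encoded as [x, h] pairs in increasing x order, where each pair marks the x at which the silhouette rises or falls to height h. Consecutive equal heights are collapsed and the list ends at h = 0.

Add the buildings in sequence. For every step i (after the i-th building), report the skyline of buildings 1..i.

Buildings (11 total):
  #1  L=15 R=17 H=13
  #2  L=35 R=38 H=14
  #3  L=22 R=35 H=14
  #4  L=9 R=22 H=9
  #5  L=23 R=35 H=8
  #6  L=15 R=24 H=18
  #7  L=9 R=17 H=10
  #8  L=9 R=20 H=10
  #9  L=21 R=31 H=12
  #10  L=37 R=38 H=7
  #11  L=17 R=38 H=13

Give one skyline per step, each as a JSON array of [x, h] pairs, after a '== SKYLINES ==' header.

== SKYLINES ==
[[15,13],[17,0]]
[[15,13],[17,0],[35,14],[38,0]]
[[15,13],[17,0],[22,14],[38,0]]
[[9,9],[15,13],[17,9],[22,14],[38,0]]
[[9,9],[15,13],[17,9],[22,14],[38,0]]
[[9,9],[15,18],[24,14],[38,0]]
[[9,10],[15,18],[24,14],[38,0]]
[[9,10],[15,18],[24,14],[38,0]]
[[9,10],[15,18],[24,14],[38,0]]
[[9,10],[15,18],[24,14],[38,0]]
[[9,10],[15,18],[24,14],[38,0]]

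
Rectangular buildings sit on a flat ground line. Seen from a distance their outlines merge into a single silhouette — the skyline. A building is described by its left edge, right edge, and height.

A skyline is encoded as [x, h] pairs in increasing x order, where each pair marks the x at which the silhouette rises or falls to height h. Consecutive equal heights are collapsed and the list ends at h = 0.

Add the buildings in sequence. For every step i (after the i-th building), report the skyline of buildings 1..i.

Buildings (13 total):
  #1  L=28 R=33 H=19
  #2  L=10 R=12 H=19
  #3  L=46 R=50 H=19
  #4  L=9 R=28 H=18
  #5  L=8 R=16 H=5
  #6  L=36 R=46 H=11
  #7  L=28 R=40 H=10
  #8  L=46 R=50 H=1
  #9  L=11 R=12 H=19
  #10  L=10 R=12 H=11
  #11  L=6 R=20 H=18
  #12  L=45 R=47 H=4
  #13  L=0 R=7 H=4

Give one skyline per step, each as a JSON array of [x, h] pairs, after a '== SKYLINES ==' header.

== SKYLINES ==
[[28,19],[33,0]]
[[10,19],[12,0],[28,19],[33,0]]
[[10,19],[12,0],[28,19],[33,0],[46,19],[50,0]]
[[9,18],[10,19],[12,18],[28,19],[33,0],[46,19],[50,0]]
[[8,5],[9,18],[10,19],[12,18],[28,19],[33,0],[46,19],[50,0]]
[[8,5],[9,18],[10,19],[12,18],[28,19],[33,0],[36,11],[46,19],[50,0]]
[[8,5],[9,18],[10,19],[12,18],[28,19],[33,10],[36,11],[46,19],[50,0]]
[[8,5],[9,18],[10,19],[12,18],[28,19],[33,10],[36,11],[46,19],[50,0]]
[[8,5],[9,18],[10,19],[12,18],[28,19],[33,10],[36,11],[46,19],[50,0]]
[[8,5],[9,18],[10,19],[12,18],[28,19],[33,10],[36,11],[46,19],[50,0]]
[[6,18],[10,19],[12,18],[28,19],[33,10],[36,11],[46,19],[50,0]]
[[6,18],[10,19],[12,18],[28,19],[33,10],[36,11],[46,19],[50,0]]
[[0,4],[6,18],[10,19],[12,18],[28,19],[33,10],[36,11],[46,19],[50,0]]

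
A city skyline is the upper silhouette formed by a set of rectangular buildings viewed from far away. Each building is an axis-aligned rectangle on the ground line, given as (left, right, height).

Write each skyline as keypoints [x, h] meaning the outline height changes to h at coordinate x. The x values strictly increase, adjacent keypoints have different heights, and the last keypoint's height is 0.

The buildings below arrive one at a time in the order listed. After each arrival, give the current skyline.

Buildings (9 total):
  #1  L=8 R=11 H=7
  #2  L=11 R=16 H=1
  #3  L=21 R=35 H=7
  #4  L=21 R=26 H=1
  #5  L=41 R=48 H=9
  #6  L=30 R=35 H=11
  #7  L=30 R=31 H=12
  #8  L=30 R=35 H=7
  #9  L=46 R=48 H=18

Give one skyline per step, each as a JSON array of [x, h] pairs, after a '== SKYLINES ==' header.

== SKYLINES ==
[[8,7],[11,0]]
[[8,7],[11,1],[16,0]]
[[8,7],[11,1],[16,0],[21,7],[35,0]]
[[8,7],[11,1],[16,0],[21,7],[35,0]]
[[8,7],[11,1],[16,0],[21,7],[35,0],[41,9],[48,0]]
[[8,7],[11,1],[16,0],[21,7],[30,11],[35,0],[41,9],[48,0]]
[[8,7],[11,1],[16,0],[21,7],[30,12],[31,11],[35,0],[41,9],[48,0]]
[[8,7],[11,1],[16,0],[21,7],[30,12],[31,11],[35,0],[41,9],[48,0]]
[[8,7],[11,1],[16,0],[21,7],[30,12],[31,11],[35,0],[41,9],[46,18],[48,0]]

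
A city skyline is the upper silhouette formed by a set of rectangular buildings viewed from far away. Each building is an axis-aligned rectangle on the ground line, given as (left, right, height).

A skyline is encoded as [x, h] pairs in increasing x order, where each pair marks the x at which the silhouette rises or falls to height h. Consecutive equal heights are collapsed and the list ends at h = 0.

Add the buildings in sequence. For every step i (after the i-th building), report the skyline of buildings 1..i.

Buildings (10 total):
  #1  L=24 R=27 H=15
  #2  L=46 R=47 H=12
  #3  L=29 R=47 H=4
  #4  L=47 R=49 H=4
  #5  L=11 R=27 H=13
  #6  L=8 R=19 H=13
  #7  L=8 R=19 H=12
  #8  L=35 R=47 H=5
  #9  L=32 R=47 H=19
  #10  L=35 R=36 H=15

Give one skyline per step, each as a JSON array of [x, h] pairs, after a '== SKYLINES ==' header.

== SKYLINES ==
[[24,15],[27,0]]
[[24,15],[27,0],[46,12],[47,0]]
[[24,15],[27,0],[29,4],[46,12],[47,0]]
[[24,15],[27,0],[29,4],[46,12],[47,4],[49,0]]
[[11,13],[24,15],[27,0],[29,4],[46,12],[47,4],[49,0]]
[[8,13],[24,15],[27,0],[29,4],[46,12],[47,4],[49,0]]
[[8,13],[24,15],[27,0],[29,4],[46,12],[47,4],[49,0]]
[[8,13],[24,15],[27,0],[29,4],[35,5],[46,12],[47,4],[49,0]]
[[8,13],[24,15],[27,0],[29,4],[32,19],[47,4],[49,0]]
[[8,13],[24,15],[27,0],[29,4],[32,19],[47,4],[49,0]]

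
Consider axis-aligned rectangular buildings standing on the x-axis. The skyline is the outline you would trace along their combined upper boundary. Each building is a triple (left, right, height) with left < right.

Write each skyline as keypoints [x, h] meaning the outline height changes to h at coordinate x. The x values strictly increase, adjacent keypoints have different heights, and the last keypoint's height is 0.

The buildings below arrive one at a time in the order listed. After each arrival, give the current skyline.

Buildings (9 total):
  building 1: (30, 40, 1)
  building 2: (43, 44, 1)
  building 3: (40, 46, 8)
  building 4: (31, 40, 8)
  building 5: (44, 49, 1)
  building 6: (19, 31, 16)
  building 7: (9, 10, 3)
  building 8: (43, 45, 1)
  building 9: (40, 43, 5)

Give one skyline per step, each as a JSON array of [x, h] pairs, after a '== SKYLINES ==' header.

== SKYLINES ==
[[30,1],[40,0]]
[[30,1],[40,0],[43,1],[44,0]]
[[30,1],[40,8],[46,0]]
[[30,1],[31,8],[46,0]]
[[30,1],[31,8],[46,1],[49,0]]
[[19,16],[31,8],[46,1],[49,0]]
[[9,3],[10,0],[19,16],[31,8],[46,1],[49,0]]
[[9,3],[10,0],[19,16],[31,8],[46,1],[49,0]]
[[9,3],[10,0],[19,16],[31,8],[46,1],[49,0]]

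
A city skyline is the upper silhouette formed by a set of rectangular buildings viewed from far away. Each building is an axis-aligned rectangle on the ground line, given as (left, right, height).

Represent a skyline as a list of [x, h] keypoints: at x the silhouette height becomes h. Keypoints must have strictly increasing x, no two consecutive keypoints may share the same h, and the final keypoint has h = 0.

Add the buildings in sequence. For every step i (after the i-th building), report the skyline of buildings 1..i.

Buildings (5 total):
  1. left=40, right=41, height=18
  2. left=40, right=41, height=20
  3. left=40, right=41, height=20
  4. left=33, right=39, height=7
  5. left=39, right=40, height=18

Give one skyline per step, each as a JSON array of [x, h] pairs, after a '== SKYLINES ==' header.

== SKYLINES ==
[[40,18],[41,0]]
[[40,20],[41,0]]
[[40,20],[41,0]]
[[33,7],[39,0],[40,20],[41,0]]
[[33,7],[39,18],[40,20],[41,0]]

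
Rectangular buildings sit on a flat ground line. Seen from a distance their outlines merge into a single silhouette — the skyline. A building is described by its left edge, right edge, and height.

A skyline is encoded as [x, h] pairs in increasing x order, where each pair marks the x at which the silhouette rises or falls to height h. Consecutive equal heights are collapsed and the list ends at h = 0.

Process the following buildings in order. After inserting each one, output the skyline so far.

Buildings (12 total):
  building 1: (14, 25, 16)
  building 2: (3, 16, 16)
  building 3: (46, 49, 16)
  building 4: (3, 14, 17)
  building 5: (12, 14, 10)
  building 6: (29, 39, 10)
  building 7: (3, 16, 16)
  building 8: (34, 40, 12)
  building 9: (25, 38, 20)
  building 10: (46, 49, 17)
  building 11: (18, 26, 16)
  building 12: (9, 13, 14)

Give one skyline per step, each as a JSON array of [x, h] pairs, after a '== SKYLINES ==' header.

== SKYLINES ==
[[14,16],[25,0]]
[[3,16],[25,0]]
[[3,16],[25,0],[46,16],[49,0]]
[[3,17],[14,16],[25,0],[46,16],[49,0]]
[[3,17],[14,16],[25,0],[46,16],[49,0]]
[[3,17],[14,16],[25,0],[29,10],[39,0],[46,16],[49,0]]
[[3,17],[14,16],[25,0],[29,10],[39,0],[46,16],[49,0]]
[[3,17],[14,16],[25,0],[29,10],[34,12],[40,0],[46,16],[49,0]]
[[3,17],[14,16],[25,20],[38,12],[40,0],[46,16],[49,0]]
[[3,17],[14,16],[25,20],[38,12],[40,0],[46,17],[49,0]]
[[3,17],[14,16],[25,20],[38,12],[40,0],[46,17],[49,0]]
[[3,17],[14,16],[25,20],[38,12],[40,0],[46,17],[49,0]]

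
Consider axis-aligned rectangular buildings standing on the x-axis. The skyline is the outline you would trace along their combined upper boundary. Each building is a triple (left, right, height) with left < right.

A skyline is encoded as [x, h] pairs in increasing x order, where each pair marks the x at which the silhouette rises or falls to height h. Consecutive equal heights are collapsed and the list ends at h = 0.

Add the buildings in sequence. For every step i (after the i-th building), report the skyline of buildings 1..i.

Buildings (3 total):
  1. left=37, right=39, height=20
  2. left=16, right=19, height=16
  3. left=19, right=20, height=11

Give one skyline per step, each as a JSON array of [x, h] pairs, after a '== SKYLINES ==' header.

== SKYLINES ==
[[37,20],[39,0]]
[[16,16],[19,0],[37,20],[39,0]]
[[16,16],[19,11],[20,0],[37,20],[39,0]]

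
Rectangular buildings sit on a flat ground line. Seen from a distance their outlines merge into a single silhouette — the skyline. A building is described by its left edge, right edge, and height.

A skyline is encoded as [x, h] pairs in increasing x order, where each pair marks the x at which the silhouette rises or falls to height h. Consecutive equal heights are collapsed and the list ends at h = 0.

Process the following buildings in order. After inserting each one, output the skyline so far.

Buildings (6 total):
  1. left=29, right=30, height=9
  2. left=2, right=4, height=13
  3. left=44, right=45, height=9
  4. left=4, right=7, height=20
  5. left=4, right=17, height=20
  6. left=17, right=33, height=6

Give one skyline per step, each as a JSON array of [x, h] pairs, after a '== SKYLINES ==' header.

== SKYLINES ==
[[29,9],[30,0]]
[[2,13],[4,0],[29,9],[30,0]]
[[2,13],[4,0],[29,9],[30,0],[44,9],[45,0]]
[[2,13],[4,20],[7,0],[29,9],[30,0],[44,9],[45,0]]
[[2,13],[4,20],[17,0],[29,9],[30,0],[44,9],[45,0]]
[[2,13],[4,20],[17,6],[29,9],[30,6],[33,0],[44,9],[45,0]]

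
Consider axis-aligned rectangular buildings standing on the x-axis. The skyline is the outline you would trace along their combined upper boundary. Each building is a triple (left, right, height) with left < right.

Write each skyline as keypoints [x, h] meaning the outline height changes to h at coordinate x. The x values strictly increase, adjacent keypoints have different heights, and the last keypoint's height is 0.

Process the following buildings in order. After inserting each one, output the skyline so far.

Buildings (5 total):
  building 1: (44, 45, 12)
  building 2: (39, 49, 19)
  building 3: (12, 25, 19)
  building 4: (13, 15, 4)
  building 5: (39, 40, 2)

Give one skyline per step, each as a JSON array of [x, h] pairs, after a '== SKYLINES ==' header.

== SKYLINES ==
[[44,12],[45,0]]
[[39,19],[49,0]]
[[12,19],[25,0],[39,19],[49,0]]
[[12,19],[25,0],[39,19],[49,0]]
[[12,19],[25,0],[39,19],[49,0]]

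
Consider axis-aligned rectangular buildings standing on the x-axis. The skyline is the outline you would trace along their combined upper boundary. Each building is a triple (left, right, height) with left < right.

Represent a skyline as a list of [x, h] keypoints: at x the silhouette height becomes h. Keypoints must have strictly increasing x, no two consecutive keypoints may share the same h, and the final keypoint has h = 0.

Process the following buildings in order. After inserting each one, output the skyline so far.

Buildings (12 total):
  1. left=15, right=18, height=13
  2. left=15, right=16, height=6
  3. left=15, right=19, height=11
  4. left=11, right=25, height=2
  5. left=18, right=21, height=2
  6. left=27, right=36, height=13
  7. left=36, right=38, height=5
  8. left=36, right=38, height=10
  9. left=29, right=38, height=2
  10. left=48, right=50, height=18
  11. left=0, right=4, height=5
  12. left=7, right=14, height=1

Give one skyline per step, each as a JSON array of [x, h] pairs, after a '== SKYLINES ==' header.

== SKYLINES ==
[[15,13],[18,0]]
[[15,13],[18,0]]
[[15,13],[18,11],[19,0]]
[[11,2],[15,13],[18,11],[19,2],[25,0]]
[[11,2],[15,13],[18,11],[19,2],[25,0]]
[[11,2],[15,13],[18,11],[19,2],[25,0],[27,13],[36,0]]
[[11,2],[15,13],[18,11],[19,2],[25,0],[27,13],[36,5],[38,0]]
[[11,2],[15,13],[18,11],[19,2],[25,0],[27,13],[36,10],[38,0]]
[[11,2],[15,13],[18,11],[19,2],[25,0],[27,13],[36,10],[38,0]]
[[11,2],[15,13],[18,11],[19,2],[25,0],[27,13],[36,10],[38,0],[48,18],[50,0]]
[[0,5],[4,0],[11,2],[15,13],[18,11],[19,2],[25,0],[27,13],[36,10],[38,0],[48,18],[50,0]]
[[0,5],[4,0],[7,1],[11,2],[15,13],[18,11],[19,2],[25,0],[27,13],[36,10],[38,0],[48,18],[50,0]]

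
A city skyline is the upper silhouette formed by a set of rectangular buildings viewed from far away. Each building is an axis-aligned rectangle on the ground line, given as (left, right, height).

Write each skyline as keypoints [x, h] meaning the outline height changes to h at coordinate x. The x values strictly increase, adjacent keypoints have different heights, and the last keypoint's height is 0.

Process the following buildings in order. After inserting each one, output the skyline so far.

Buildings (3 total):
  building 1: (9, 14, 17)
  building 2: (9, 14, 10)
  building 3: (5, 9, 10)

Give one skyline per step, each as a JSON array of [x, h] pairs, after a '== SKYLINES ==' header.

== SKYLINES ==
[[9,17],[14,0]]
[[9,17],[14,0]]
[[5,10],[9,17],[14,0]]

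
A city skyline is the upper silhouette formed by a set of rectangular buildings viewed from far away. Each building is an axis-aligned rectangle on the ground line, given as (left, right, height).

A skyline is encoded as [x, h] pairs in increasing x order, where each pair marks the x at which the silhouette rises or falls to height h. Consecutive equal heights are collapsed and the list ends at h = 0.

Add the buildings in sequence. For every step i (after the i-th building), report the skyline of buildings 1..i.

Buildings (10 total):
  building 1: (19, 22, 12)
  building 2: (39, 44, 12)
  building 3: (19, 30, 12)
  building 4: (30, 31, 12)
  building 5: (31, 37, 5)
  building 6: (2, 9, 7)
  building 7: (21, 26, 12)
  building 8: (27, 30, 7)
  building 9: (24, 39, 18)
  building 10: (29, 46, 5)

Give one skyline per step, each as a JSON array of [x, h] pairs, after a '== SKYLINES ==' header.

== SKYLINES ==
[[19,12],[22,0]]
[[19,12],[22,0],[39,12],[44,0]]
[[19,12],[30,0],[39,12],[44,0]]
[[19,12],[31,0],[39,12],[44,0]]
[[19,12],[31,5],[37,0],[39,12],[44,0]]
[[2,7],[9,0],[19,12],[31,5],[37,0],[39,12],[44,0]]
[[2,7],[9,0],[19,12],[31,5],[37,0],[39,12],[44,0]]
[[2,7],[9,0],[19,12],[31,5],[37,0],[39,12],[44,0]]
[[2,7],[9,0],[19,12],[24,18],[39,12],[44,0]]
[[2,7],[9,0],[19,12],[24,18],[39,12],[44,5],[46,0]]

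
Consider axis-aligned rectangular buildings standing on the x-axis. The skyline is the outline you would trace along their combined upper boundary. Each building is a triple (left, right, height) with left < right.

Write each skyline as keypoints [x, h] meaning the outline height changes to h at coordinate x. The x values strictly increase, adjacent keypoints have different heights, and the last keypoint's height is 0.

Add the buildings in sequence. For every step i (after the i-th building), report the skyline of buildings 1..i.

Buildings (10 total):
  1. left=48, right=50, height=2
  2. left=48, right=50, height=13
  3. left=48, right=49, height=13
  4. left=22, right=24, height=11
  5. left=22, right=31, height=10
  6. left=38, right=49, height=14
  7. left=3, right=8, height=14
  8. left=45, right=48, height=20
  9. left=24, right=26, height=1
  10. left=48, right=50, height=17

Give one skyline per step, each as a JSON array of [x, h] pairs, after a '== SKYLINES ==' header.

== SKYLINES ==
[[48,2],[50,0]]
[[48,13],[50,0]]
[[48,13],[50,0]]
[[22,11],[24,0],[48,13],[50,0]]
[[22,11],[24,10],[31,0],[48,13],[50,0]]
[[22,11],[24,10],[31,0],[38,14],[49,13],[50,0]]
[[3,14],[8,0],[22,11],[24,10],[31,0],[38,14],[49,13],[50,0]]
[[3,14],[8,0],[22,11],[24,10],[31,0],[38,14],[45,20],[48,14],[49,13],[50,0]]
[[3,14],[8,0],[22,11],[24,10],[31,0],[38,14],[45,20],[48,14],[49,13],[50,0]]
[[3,14],[8,0],[22,11],[24,10],[31,0],[38,14],[45,20],[48,17],[50,0]]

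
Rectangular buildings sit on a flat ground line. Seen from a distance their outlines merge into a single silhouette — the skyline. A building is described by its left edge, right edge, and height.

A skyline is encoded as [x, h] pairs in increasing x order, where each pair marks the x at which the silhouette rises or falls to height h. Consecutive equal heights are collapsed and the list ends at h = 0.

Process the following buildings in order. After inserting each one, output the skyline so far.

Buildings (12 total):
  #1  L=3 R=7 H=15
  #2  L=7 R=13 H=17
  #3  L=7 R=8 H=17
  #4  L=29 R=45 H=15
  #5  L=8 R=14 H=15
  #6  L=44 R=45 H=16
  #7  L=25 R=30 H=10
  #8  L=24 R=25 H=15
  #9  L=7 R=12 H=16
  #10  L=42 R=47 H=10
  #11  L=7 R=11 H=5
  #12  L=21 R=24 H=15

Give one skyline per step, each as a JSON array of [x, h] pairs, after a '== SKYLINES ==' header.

== SKYLINES ==
[[3,15],[7,0]]
[[3,15],[7,17],[13,0]]
[[3,15],[7,17],[13,0]]
[[3,15],[7,17],[13,0],[29,15],[45,0]]
[[3,15],[7,17],[13,15],[14,0],[29,15],[45,0]]
[[3,15],[7,17],[13,15],[14,0],[29,15],[44,16],[45,0]]
[[3,15],[7,17],[13,15],[14,0],[25,10],[29,15],[44,16],[45,0]]
[[3,15],[7,17],[13,15],[14,0],[24,15],[25,10],[29,15],[44,16],[45,0]]
[[3,15],[7,17],[13,15],[14,0],[24,15],[25,10],[29,15],[44,16],[45,0]]
[[3,15],[7,17],[13,15],[14,0],[24,15],[25,10],[29,15],[44,16],[45,10],[47,0]]
[[3,15],[7,17],[13,15],[14,0],[24,15],[25,10],[29,15],[44,16],[45,10],[47,0]]
[[3,15],[7,17],[13,15],[14,0],[21,15],[25,10],[29,15],[44,16],[45,10],[47,0]]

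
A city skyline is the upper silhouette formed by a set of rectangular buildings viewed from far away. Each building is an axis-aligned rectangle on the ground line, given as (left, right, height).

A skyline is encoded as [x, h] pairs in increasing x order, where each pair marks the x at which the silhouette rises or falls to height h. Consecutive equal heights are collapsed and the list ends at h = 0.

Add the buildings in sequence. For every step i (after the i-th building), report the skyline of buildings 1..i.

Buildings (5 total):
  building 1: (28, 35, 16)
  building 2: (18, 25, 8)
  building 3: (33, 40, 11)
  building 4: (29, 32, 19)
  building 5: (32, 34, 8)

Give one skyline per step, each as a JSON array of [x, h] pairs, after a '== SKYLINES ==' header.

== SKYLINES ==
[[28,16],[35,0]]
[[18,8],[25,0],[28,16],[35,0]]
[[18,8],[25,0],[28,16],[35,11],[40,0]]
[[18,8],[25,0],[28,16],[29,19],[32,16],[35,11],[40,0]]
[[18,8],[25,0],[28,16],[29,19],[32,16],[35,11],[40,0]]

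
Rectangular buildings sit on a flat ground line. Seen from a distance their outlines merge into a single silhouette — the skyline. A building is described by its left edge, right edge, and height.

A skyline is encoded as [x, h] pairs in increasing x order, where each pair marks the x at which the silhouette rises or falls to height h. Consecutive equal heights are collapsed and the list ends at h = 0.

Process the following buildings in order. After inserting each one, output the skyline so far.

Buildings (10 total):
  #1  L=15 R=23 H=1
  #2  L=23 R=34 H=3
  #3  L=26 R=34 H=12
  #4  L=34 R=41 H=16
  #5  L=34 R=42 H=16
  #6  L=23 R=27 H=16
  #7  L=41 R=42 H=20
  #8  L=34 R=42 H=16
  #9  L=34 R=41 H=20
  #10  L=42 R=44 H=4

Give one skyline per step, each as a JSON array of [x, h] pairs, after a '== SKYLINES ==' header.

== SKYLINES ==
[[15,1],[23,0]]
[[15,1],[23,3],[34,0]]
[[15,1],[23,3],[26,12],[34,0]]
[[15,1],[23,3],[26,12],[34,16],[41,0]]
[[15,1],[23,3],[26,12],[34,16],[42,0]]
[[15,1],[23,16],[27,12],[34,16],[42,0]]
[[15,1],[23,16],[27,12],[34,16],[41,20],[42,0]]
[[15,1],[23,16],[27,12],[34,16],[41,20],[42,0]]
[[15,1],[23,16],[27,12],[34,20],[42,0]]
[[15,1],[23,16],[27,12],[34,20],[42,4],[44,0]]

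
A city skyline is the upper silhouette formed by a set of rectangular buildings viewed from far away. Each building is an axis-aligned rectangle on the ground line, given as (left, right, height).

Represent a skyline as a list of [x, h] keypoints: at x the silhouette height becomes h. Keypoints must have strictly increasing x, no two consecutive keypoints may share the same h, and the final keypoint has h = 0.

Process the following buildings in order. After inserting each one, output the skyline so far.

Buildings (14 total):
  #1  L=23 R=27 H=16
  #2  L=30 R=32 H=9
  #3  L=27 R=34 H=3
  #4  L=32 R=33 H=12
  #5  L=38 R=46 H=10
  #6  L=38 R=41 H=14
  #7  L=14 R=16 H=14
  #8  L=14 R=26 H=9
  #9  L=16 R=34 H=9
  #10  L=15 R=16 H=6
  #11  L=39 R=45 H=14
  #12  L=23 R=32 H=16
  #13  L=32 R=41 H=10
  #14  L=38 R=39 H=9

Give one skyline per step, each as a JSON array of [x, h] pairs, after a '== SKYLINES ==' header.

== SKYLINES ==
[[23,16],[27,0]]
[[23,16],[27,0],[30,9],[32,0]]
[[23,16],[27,3],[30,9],[32,3],[34,0]]
[[23,16],[27,3],[30,9],[32,12],[33,3],[34,0]]
[[23,16],[27,3],[30,9],[32,12],[33,3],[34,0],[38,10],[46,0]]
[[23,16],[27,3],[30,9],[32,12],[33,3],[34,0],[38,14],[41,10],[46,0]]
[[14,14],[16,0],[23,16],[27,3],[30,9],[32,12],[33,3],[34,0],[38,14],[41,10],[46,0]]
[[14,14],[16,9],[23,16],[27,3],[30,9],[32,12],[33,3],[34,0],[38,14],[41,10],[46,0]]
[[14,14],[16,9],[23,16],[27,9],[32,12],[33,9],[34,0],[38,14],[41,10],[46,0]]
[[14,14],[16,9],[23,16],[27,9],[32,12],[33,9],[34,0],[38,14],[41,10],[46,0]]
[[14,14],[16,9],[23,16],[27,9],[32,12],[33,9],[34,0],[38,14],[45,10],[46,0]]
[[14,14],[16,9],[23,16],[32,12],[33,9],[34,0],[38,14],[45,10],[46,0]]
[[14,14],[16,9],[23,16],[32,12],[33,10],[38,14],[45,10],[46,0]]
[[14,14],[16,9],[23,16],[32,12],[33,10],[38,14],[45,10],[46,0]]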